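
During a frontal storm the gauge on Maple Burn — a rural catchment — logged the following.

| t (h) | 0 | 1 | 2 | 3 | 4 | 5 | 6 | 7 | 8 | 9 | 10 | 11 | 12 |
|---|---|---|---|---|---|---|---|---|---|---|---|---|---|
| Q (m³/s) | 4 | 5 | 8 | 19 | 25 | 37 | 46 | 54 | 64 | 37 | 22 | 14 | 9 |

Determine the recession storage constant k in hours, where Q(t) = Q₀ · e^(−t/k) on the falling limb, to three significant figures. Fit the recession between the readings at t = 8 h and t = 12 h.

On the falling limb, Q drops from 64 to 9 m³/s between t = 8 h and t = 12 h (Δt = 4 h).
k = −Δt / ln(Q₂/Q₁) = −4 / ln(9/64) = 2.04 h.

k ≈ 2.04 h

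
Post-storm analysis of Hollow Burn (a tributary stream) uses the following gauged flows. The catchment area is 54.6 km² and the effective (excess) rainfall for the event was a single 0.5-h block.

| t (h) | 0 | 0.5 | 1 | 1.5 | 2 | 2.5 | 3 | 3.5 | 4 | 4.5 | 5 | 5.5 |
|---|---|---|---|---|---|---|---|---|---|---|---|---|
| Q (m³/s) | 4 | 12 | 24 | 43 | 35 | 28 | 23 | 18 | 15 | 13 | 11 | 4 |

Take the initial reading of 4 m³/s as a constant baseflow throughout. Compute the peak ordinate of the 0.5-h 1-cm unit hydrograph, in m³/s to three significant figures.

Direct runoff: 0.0, 8.0, 20.0, 39.0, 31.0, 24.0, 19.0, 14.0, 11.0, 9.0, 7.0, 0.0 m³/s; ΣQ_DR = 182.0 m³/s, peak = 39.0 m³/s.
Runoff depth d = ΣQ_DR·Δt / A = 182.0 × 1800 / (54.6 km²) = 6.000 mm.
The 1-cm UH is the DRH scaled by (10 mm)/d, so U_p = 39.0 × 10/6.000 = 65.0 m³/s.

U_p ≈ 65.0 m³/s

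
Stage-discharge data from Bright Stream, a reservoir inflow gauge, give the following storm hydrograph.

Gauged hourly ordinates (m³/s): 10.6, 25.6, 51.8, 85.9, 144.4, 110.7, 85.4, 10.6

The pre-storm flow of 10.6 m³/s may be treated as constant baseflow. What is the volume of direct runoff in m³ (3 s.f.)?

V ≈ 1.58 × 10^6 m³

Direct-runoff ordinates (Q − Q_b): 0.0, 15.0, 41.2, 75.3, 133.8, 100.1, 74.8, 0.0 m³/s.
ΣQ_DR = 440.2 m³/s.
With Δt = 1 h = 3600 s, V = ΣQ_DR · Δt = 440.2 × 3600 = 1.58 × 10^6 m³.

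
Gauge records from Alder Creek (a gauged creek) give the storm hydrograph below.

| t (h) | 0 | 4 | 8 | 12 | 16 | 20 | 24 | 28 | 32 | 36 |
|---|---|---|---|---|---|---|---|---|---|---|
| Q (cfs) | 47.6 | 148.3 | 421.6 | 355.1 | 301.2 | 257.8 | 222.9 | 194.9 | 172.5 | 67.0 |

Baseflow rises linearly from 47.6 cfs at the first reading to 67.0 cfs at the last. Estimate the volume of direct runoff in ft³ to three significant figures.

Direct-runoff ordinates (Q − Q_b): 0.00, 98.54, 369.69, 301.03, 244.98, 199.42, 162.37, 132.21, 107.66, 0.00 cfs.
ΣQ_DR = 1616 cfs.
With Δt = 4 h = 14400 s, V = ΣQ_DR · Δt = 1616 × 14400 = 2.33 × 10^7 ft³.

V ≈ 2.33 × 10^7 ft³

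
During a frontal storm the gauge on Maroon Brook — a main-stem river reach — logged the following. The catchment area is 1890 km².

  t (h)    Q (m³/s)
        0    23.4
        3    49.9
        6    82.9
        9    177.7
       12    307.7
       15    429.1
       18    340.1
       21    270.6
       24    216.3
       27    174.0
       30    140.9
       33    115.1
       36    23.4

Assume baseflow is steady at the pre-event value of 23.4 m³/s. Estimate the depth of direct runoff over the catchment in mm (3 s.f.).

Direct runoff: 0.0, 26.5, 59.5, 154.3, 284.3, 405.7, 316.7, 247.2, 192.9, 150.6, 117.5, 91.7, 0.0 m³/s; ΣQ_DR = 2047 m³/s.
V = ΣQ_DR · Δt = 2047 × 10800 s = 2.211 × 10^7 m³.
Over A = 1890 km², depth = V / A = 11.7 mm.

d ≈ 11.7 mm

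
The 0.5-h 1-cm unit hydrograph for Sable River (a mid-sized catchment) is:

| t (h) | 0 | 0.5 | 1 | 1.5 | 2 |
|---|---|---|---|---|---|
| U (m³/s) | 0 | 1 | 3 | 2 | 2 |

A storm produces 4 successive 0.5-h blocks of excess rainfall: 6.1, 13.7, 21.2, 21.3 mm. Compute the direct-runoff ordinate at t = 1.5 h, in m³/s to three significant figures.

By discrete convolution, Q_j = Σ (P_i / 10 mm) · U_{j−i}.
At t = 1.5 h (j=3): Q = (6.1/10)·2 + (13.7/10)·3 + (21.2/10)·1 + (21.3/10)·0 = 7.45 m³/s.

Q ≈ 7.45 m³/s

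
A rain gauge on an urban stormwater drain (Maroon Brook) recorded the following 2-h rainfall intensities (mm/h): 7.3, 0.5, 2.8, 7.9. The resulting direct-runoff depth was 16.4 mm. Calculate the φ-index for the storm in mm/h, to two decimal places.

Only the 2 blocks with intensity above φ contribute runoff: 7.3, 7.9 mm/h.
Σ(I−φ)·Δt = d  ⇒  (7.3+7.9 − 2φ)·2 = 16.4
φ = (15.20 − 16.4/2) / 2 = 3.50 mm/h.

φ ≈ 3.50 mm/h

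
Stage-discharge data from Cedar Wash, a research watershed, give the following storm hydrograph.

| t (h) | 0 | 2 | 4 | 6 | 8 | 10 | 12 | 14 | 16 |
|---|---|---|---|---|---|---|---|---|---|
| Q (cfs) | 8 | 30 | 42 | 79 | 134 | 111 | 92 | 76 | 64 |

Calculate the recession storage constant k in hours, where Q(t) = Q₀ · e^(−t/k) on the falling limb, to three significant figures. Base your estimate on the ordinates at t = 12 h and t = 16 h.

On the falling limb, Q drops from 92 to 64 cfs between t = 12 h and t = 16 h (Δt = 4 h).
k = −Δt / ln(Q₂/Q₁) = −4 / ln(64/92) = 11.0 h.

k ≈ 11.0 h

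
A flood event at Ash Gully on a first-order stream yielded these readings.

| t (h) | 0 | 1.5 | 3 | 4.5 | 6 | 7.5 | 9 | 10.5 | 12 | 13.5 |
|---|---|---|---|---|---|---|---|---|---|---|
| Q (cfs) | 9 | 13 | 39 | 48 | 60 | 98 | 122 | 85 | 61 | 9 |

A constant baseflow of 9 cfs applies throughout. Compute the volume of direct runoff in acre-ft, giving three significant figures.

Direct-runoff ordinates (Q − Q_b): 0.0, 4.0, 30.0, 39.0, 51.0, 89.0, 113.0, 76.0, 52.0, 0.0 cfs.
ΣQ_DR = 454.0 cfs.
With Δt = 1.5 h = 5400 s, V = ΣQ_DR · Δt = 454.0 × 5400 = 2.45 × 10^6 ft³ = 56.3 acre-ft.

V ≈ 56.3 acre-ft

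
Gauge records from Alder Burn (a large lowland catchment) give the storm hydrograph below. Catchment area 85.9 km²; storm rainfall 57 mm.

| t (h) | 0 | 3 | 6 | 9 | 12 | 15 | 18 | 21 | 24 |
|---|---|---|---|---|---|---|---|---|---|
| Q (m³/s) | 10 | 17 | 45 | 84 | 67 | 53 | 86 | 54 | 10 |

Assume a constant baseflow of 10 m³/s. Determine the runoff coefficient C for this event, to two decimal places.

ΣQ_DR = 336.0 m³/s; V = ΣQ_DR·Δt = 3.629 × 10^6 m³.
Runoff depth d = V / A = 42.24 mm.
C = d / P = 42.24 / 57 = 0.74.

C ≈ 0.74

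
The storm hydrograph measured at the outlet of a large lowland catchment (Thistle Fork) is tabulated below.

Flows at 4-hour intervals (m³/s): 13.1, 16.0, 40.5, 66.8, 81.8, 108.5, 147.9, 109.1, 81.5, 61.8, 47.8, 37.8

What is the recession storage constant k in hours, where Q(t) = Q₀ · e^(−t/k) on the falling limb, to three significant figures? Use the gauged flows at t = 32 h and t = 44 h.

On the falling limb, Q drops from 81.5 to 37.8 m³/s between t = 32 h and t = 44 h (Δt = 12 h).
k = −Δt / ln(Q₂/Q₁) = −12 / ln(37.8/81.5) = 15.6 h.

k ≈ 15.6 h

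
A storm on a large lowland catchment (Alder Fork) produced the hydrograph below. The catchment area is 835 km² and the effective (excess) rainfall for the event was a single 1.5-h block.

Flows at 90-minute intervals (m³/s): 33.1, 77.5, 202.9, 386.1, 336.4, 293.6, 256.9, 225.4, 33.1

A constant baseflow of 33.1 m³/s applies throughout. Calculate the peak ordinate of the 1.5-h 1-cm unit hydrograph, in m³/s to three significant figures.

Direct runoff: 0.0, 44.4, 169.8, 353.0, 303.3, 260.5, 223.8, 192.3, 0.0 m³/s; ΣQ_DR = 1547 m³/s, peak = 353.0 m³/s.
Runoff depth d = ΣQ_DR·Δt / A = 1547 × 5400 / (835 km²) = 10.01 mm.
The 1-cm UH is the DRH scaled by (10 mm)/d, so U_p = 353.0 × 10/10.01 = 353 m³/s.

U_p ≈ 353 m³/s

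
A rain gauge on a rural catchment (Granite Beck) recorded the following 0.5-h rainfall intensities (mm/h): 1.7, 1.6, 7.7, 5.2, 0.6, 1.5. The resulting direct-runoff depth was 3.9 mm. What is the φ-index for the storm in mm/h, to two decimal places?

Only the 2 blocks with intensity above φ contribute runoff: 7.7, 5.2 mm/h.
Σ(I−φ)·Δt = d  ⇒  (7.7+5.2 − 2φ)·0.5 = 3.9
φ = (12.90 − 3.9/0.5) / 2 = 2.55 mm/h.

φ ≈ 2.55 mm/h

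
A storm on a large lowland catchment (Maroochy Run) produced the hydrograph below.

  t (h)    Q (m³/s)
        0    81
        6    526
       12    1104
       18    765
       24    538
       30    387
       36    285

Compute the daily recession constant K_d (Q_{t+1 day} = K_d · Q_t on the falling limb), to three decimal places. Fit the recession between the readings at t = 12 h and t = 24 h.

K_d ≈ 0.237

Between t = 12 h and t = 24 h the flow falls from 1104 to 538 m³/s over 2×6 h = 12 h.
Per-interval ratio K = (538/1104)^(1/2) = 0.6981; K_d = K^(24/6) = 0.237.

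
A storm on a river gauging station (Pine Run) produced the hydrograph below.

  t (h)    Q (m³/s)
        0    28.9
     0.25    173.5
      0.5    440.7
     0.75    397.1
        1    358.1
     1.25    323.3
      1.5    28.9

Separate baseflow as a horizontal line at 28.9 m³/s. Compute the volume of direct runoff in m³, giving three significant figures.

V ≈ 1.39 × 10^6 m³

Direct-runoff ordinates (Q − Q_b): 0.0, 144.6, 411.8, 368.2, 329.2, 294.4, 0.0 m³/s.
ΣQ_DR = 1548 m³/s.
With Δt = 0.25 h = 900 s, V = ΣQ_DR · Δt = 1548 × 900 = 1.39 × 10^6 m³.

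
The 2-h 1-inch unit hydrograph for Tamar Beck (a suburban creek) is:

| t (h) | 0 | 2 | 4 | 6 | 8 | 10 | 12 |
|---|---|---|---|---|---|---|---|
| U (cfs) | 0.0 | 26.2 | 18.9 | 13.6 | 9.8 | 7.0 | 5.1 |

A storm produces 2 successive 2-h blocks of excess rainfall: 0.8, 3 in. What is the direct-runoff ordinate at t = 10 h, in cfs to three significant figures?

By discrete convolution, Q_j = Σ (P_i / 1 in) · U_{j−i}.
At t = 10 h (j=5): Q = (0.8/1)·7.0 + (3/1)·9.8 = 35.0 cfs.

Q ≈ 35.0 cfs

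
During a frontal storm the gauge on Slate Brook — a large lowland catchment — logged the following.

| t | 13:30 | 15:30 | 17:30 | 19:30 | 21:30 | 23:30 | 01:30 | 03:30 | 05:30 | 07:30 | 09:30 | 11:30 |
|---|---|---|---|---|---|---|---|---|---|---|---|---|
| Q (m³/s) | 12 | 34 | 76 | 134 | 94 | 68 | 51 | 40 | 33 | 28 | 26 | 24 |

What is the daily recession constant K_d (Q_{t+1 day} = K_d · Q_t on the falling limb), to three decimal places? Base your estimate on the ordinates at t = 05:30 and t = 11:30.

K_d ≈ 0.280

Between t = 05:30 and t = 11:30 the flow falls from 33 to 24 m³/s over 3×2 h = 6 h.
Per-interval ratio K = (24/33)^(1/3) = 0.8993; K_d = K^(24/2) = 0.280.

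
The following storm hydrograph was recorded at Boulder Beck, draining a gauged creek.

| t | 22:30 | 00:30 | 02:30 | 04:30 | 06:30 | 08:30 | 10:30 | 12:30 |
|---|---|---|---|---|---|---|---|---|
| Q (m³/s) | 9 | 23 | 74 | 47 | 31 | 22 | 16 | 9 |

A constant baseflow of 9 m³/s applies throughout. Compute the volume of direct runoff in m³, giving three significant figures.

V ≈ 1.14 × 10^6 m³

Direct-runoff ordinates (Q − Q_b): 0.0, 14.0, 65.0, 38.0, 22.0, 13.0, 7.0, 0.0 m³/s.
ΣQ_DR = 159.0 m³/s.
With Δt = 2 h = 7200 s, V = ΣQ_DR · Δt = 159.0 × 7200 = 1.14 × 10^6 m³.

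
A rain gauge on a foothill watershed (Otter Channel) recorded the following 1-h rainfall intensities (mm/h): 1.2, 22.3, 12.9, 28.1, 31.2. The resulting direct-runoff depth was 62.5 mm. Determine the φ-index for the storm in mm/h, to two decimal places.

Only the 4 blocks with intensity above φ contribute runoff: 22.3, 12.9, 28.1, 31.2 mm/h.
Σ(I−φ)·Δt = d  ⇒  (22.3+12.9+28.1+31.2 − 4φ)·1 = 62.5
φ = (94.50 − 62.5/1) / 4 = 8.00 mm/h.

φ ≈ 8.00 mm/h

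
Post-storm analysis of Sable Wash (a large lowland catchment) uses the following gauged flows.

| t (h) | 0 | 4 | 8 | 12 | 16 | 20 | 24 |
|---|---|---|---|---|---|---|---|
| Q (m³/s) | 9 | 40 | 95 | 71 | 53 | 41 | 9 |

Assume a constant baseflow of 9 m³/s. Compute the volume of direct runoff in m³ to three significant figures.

Direct-runoff ordinates (Q − Q_b): 0.0, 31.0, 86.0, 62.0, 44.0, 32.0, 0.0 m³/s.
ΣQ_DR = 255.0 m³/s.
With Δt = 4 h = 14400 s, V = ΣQ_DR · Δt = 255.0 × 14400 = 3.67 × 10^6 m³.

V ≈ 3.67 × 10^6 m³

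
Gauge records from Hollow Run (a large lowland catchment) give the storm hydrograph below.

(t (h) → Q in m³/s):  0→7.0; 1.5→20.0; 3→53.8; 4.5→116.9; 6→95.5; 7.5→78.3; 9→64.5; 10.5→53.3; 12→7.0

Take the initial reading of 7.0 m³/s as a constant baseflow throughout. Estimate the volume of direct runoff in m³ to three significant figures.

V ≈ 2.34 × 10^6 m³

Direct-runoff ordinates (Q − Q_b): 0.0, 13.0, 46.8, 109.9, 88.5, 71.3, 57.5, 46.3, 0.0 m³/s.
ΣQ_DR = 433.3 m³/s.
With Δt = 1.5 h = 5400 s, V = ΣQ_DR · Δt = 433.3 × 5400 = 2.34 × 10^6 m³.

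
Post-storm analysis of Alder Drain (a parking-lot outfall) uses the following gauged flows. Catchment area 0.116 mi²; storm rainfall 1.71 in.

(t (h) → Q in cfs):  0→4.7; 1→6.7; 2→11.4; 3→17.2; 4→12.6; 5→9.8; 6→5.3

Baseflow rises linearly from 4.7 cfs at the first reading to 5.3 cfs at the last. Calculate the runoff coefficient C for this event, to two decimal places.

ΣQ_DR = 32.70 cfs; V = ΣQ_DR·Δt = 1.177 × 10^5 ft³.
Runoff depth d = V / A = 0.4368 in.
C = d / P = 0.4368 / 1.71 = 0.26.

C ≈ 0.26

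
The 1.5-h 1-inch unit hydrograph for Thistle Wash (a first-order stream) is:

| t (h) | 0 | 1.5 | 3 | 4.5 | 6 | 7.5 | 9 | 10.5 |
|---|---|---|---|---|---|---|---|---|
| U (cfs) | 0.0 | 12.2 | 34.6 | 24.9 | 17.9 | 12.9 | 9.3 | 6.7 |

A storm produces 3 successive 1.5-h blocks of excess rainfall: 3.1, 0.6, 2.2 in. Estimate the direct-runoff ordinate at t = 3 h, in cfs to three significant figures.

Q ≈ 115 cfs

By discrete convolution, Q_j = Σ (P_i / 1 in) · U_{j−i}.
At t = 3 h (j=2): Q = (3.1/1)·34.6 + (0.6/1)·12.2 + (2.2/1)·0.0 = 115 cfs.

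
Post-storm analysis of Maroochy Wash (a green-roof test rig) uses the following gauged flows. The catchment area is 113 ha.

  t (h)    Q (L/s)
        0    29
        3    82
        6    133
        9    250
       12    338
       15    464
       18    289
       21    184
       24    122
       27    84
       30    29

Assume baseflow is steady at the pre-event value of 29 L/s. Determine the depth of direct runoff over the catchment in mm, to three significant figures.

Direct runoff: 0.0, 53.0, 104.0, 221.0, 309.0, 435.0, 260.0, 155.0, 93.0, 55.0, 0.0 L/s; ΣQ_DR = 1685 L/s.
V = ΣQ_DR · Δt = 1685 × 10800 s = 1.820 × 10^7 L.
Over A = 113 ha, depth = V / A = 16.1 mm.

d ≈ 16.1 mm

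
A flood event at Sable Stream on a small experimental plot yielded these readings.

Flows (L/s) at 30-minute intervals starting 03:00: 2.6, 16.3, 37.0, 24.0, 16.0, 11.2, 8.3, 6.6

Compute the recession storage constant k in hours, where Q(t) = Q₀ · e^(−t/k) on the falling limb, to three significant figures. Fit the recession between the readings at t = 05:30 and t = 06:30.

k ≈ 1.89 h

On the falling limb, Q drops from 11.2 to 6.6 L/s between t = 05:30 and t = 06:30 (Δt = 1 h).
k = −Δt / ln(Q₂/Q₁) = −1 / ln(6.6/11.2) = 1.89 h.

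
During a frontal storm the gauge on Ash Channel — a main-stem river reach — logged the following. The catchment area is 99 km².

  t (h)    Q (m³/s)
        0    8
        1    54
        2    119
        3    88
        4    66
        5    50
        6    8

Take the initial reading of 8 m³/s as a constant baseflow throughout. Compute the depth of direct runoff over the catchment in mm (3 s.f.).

Direct runoff: 0.0, 46.0, 111.0, 80.0, 58.0, 42.0, 0.0 m³/s; ΣQ_DR = 337.0 m³/s.
V = ΣQ_DR · Δt = 337.0 × 3600 s = 1.213 × 10^6 m³.
Over A = 99 km², depth = V / A = 12.3 mm.

d ≈ 12.3 mm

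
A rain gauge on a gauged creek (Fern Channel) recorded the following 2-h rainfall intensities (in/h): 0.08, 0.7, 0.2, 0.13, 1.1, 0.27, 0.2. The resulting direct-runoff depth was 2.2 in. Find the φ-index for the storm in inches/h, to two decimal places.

φ ≈ 0.35 in/h

Only the 2 blocks with intensity above φ contribute runoff: 0.7, 1.1 in/h.
Σ(I−φ)·Δt = d  ⇒  (0.7+1.1 − 2φ)·2 = 2.2
φ = (1.800 − 2.2/2) / 2 = 0.35 in/h.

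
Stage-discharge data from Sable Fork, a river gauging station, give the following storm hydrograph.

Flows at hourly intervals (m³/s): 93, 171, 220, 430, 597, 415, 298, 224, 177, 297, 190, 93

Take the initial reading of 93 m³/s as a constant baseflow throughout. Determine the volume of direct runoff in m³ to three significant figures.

V ≈ 7.52 × 10^6 m³

Direct-runoff ordinates (Q − Q_b): 0.0, 78.0, 127.0, 337.0, 504.0, 322.0, 205.0, 131.0, 84.0, 204.0, 97.0, 0.0 m³/s.
ΣQ_DR = 2089 m³/s.
With Δt = 1 h = 3600 s, V = ΣQ_DR · Δt = 2089 × 3600 = 7.52 × 10^6 m³.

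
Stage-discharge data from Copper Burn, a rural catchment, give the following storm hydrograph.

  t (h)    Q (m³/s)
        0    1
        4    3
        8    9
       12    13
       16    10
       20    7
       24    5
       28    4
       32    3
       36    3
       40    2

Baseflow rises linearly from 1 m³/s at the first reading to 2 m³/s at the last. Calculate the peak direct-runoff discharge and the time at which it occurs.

Subtracting baseflow gives direct-runoff ordinates: 0.00, 1.90, 7.80, 11.70, 8.60, 5.50, 3.40, 2.30, 1.20, 1.10, 0.00 m³/s.
The maximum is 11.70 m³/s, occurring at the reading for t = 12 h.

Q_p = 11.70 m³/s at t = 12 h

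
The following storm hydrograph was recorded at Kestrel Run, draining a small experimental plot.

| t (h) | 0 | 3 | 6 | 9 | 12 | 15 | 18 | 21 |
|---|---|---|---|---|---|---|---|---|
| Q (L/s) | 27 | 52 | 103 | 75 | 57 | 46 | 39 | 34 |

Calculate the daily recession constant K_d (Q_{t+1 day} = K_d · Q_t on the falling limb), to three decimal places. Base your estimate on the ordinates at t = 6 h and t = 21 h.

K_d ≈ 0.170

Between t = 6 h and t = 21 h the flow falls from 103 to 34 L/s over 5×3 h = 15 h.
Per-interval ratio K = (34/103)^(1/5) = 0.8012; K_d = K^(24/3) = 0.170.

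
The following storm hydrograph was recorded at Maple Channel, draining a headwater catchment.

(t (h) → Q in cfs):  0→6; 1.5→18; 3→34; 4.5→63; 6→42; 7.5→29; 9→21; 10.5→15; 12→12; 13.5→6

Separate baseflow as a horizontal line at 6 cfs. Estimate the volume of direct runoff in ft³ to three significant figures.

V ≈ 1.00 × 10^6 ft³

Direct-runoff ordinates (Q − Q_b): 0.0, 12.0, 28.0, 57.0, 36.0, 23.0, 15.0, 9.0, 6.0, 0.0 cfs.
ΣQ_DR = 186.0 cfs.
With Δt = 1.5 h = 5400 s, V = ΣQ_DR · Δt = 186.0 × 5400 = 1.00 × 10^6 ft³.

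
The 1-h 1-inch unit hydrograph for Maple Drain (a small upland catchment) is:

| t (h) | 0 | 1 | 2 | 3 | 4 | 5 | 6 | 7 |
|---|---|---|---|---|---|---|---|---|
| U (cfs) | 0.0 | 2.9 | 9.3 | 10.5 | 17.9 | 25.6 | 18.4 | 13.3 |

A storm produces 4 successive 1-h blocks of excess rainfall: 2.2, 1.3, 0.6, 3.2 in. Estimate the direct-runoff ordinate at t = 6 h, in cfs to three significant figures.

Q ≈ 118 cfs

By discrete convolution, Q_j = Σ (P_i / 1 in) · U_{j−i}.
At t = 6 h (j=6): Q = (2.2/1)·18.4 + (1.3/1)·25.6 + (0.6/1)·17.9 + (3.2/1)·10.5 = 118 cfs.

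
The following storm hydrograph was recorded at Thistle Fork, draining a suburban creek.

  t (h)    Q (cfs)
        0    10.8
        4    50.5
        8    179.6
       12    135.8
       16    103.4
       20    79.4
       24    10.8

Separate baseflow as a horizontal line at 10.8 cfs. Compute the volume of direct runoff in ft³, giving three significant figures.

V ≈ 7.12 × 10^6 ft³

Direct-runoff ordinates (Q − Q_b): 0.0, 39.7, 168.8, 125.0, 92.6, 68.6, 0.0 cfs.
ΣQ_DR = 494.7 cfs.
With Δt = 4 h = 14400 s, V = ΣQ_DR · Δt = 494.7 × 14400 = 7.12 × 10^6 ft³.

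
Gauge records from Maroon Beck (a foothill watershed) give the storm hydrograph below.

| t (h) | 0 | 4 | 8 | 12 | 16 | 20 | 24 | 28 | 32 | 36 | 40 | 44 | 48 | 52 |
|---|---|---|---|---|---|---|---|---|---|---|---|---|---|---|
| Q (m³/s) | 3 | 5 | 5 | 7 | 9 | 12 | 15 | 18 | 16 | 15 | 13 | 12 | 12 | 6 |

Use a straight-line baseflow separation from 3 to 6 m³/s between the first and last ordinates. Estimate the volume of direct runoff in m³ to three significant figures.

V ≈ 1.22 × 10^6 m³

Direct-runoff ordinates (Q − Q_b): 0.00, 1.77, 1.54, 3.31, 5.08, 7.85, 10.62, 13.38, 11.15, 9.92, 7.69, 6.46, 6.23, 0.00 m³/s.
ΣQ_DR = 85.00 m³/s.
With Δt = 4 h = 14400 s, V = ΣQ_DR · Δt = 85.00 × 14400 = 1.22 × 10^6 m³.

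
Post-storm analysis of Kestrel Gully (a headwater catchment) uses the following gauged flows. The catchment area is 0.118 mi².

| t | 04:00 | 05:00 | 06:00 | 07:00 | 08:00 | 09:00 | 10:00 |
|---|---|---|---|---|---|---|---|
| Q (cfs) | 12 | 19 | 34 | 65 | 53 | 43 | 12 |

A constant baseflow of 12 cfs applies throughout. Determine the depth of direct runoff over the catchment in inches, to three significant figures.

d ≈ 2.02 in

Direct runoff: 0.0, 7.0, 22.0, 53.0, 41.0, 31.0, 0.0 cfs; ΣQ_DR = 154.0 cfs.
V = ΣQ_DR · Δt = 154.0 × 3600 s = 5.544 × 10^5 ft³.
Over A = 0.118 mi², depth = V / A = 2.02 in.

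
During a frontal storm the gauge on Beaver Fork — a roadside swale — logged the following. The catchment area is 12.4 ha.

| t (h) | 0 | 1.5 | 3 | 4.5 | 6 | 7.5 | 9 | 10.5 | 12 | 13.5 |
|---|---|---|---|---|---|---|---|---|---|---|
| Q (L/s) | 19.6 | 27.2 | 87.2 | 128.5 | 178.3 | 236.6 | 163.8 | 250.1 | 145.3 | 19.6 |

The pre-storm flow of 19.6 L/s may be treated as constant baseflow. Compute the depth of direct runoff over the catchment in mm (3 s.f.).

d ≈ 46.2 mm

Direct runoff: 0.0, 7.6, 67.6, 108.9, 158.7, 217.0, 144.2, 230.5, 125.7, 0.0 L/s; ΣQ_DR = 1060 L/s.
V = ΣQ_DR · Δt = 1060 × 5400 s = 5.725 × 10^6 L.
Over A = 12.4 ha, depth = V / A = 46.2 mm.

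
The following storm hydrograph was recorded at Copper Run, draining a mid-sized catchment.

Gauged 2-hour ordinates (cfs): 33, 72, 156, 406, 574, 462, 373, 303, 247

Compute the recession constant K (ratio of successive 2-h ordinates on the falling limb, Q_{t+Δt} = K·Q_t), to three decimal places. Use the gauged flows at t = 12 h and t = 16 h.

Using the recession-limb readings at t = 12 h and t = 16 h: Q falls from 373 to 247 cfs over 2 intervals.
K = (Q₂/Q₁)^(1/2) = (247/373)^(1/2) = 0.814.

K ≈ 0.814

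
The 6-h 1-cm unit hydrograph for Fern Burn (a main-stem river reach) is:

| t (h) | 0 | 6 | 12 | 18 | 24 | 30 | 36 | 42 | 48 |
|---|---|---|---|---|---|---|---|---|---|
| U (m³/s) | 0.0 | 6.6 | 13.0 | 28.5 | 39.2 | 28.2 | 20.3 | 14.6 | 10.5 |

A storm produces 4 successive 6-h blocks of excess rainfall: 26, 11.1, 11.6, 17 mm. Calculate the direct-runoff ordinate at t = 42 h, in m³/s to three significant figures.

By discrete convolution, Q_j = Σ (P_i / 10 mm) · U_{j−i}.
At t = 42 h (j=7): Q = (26/10)·14.6 + (11.1/10)·20.3 + (11.6/10)·28.2 + (17/10)·39.2 = 160 m³/s.

Q ≈ 160 m³/s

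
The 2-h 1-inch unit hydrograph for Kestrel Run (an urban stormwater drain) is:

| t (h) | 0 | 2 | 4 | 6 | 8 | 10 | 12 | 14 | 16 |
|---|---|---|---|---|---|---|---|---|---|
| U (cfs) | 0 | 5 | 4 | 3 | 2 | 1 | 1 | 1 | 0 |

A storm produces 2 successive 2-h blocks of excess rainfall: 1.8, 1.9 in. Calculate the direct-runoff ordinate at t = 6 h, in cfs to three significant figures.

By discrete convolution, Q_j = Σ (P_i / 1 in) · U_{j−i}.
At t = 6 h (j=3): Q = (1.8/1)·3 + (1.9/1)·4 = 13.0 cfs.

Q ≈ 13.0 cfs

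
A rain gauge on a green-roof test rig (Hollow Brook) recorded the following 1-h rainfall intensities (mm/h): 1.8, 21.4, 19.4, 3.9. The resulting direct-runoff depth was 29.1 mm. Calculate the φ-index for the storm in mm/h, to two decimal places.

φ ≈ 5.85 mm/h

Only the 2 blocks with intensity above φ contribute runoff: 21.4, 19.4 mm/h.
Σ(I−φ)·Δt = d  ⇒  (21.4+19.4 − 2φ)·1 = 29.1
φ = (40.80 − 29.1/1) / 2 = 5.85 mm/h.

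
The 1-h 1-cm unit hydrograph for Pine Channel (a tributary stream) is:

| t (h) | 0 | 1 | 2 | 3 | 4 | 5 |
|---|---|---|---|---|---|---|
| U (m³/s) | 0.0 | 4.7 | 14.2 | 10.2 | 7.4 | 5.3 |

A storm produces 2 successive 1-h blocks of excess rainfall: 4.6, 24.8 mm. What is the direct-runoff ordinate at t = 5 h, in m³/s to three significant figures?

Q ≈ 20.8 m³/s

By discrete convolution, Q_j = Σ (P_i / 10 mm) · U_{j−i}.
At t = 5 h (j=5): Q = (4.6/10)·5.3 + (24.8/10)·7.4 = 20.8 m³/s.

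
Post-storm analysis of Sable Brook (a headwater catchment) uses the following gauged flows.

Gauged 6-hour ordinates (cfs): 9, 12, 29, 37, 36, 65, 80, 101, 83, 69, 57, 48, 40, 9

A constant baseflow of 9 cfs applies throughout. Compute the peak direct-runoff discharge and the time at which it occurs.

Q_p = 92.0 cfs at t = 42 h

Subtracting baseflow gives direct-runoff ordinates: 0.0, 3.0, 20.0, 28.0, 27.0, 56.0, 71.0, 92.0, 74.0, 60.0, 48.0, 39.0, 31.0, 0.0 cfs.
The maximum is 92.0 cfs, occurring at the reading for t = 42 h.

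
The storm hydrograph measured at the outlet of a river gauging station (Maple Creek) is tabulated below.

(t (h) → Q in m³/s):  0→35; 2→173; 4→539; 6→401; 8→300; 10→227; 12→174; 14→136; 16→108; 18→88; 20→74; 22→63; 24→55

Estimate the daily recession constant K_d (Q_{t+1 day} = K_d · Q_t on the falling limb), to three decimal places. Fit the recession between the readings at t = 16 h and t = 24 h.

K_d ≈ 0.132

Between t = 16 h and t = 24 h the flow falls from 108 to 55 m³/s over 4×2 h = 8 h.
Per-interval ratio K = (55/108)^(1/4) = 0.8448; K_d = K^(24/2) = 0.132.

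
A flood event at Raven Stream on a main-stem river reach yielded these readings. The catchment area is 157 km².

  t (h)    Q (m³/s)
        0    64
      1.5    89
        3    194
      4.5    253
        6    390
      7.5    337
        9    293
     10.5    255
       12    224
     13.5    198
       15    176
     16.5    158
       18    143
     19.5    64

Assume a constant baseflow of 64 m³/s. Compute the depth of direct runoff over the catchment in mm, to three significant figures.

Direct runoff: 0.0, 25.0, 130.0, 189.0, 326.0, 273.0, 229.0, 191.0, 160.0, 134.0, 112.0, 94.0, 79.0, 0.0 m³/s; ΣQ_DR = 1942 m³/s.
V = ΣQ_DR · Δt = 1942 × 5400 s = 1.049 × 10^7 m³.
Over A = 157 km², depth = V / A = 66.8 mm.

d ≈ 66.8 mm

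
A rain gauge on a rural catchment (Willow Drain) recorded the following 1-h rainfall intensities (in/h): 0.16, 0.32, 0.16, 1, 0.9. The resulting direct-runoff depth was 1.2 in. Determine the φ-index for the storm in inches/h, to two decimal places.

φ ≈ 0.35 in/h

Only the 2 blocks with intensity above φ contribute runoff: 1, 0.9 in/h.
Σ(I−φ)·Δt = d  ⇒  (1+0.9 − 2φ)·1 = 1.2
φ = (1.900 − 1.2/1) / 2 = 0.35 in/h.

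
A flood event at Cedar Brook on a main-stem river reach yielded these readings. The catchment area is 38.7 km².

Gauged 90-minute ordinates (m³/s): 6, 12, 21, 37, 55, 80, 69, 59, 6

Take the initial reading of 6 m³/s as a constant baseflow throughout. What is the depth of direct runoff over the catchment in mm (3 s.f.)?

Direct runoff: 0.0, 6.0, 15.0, 31.0, 49.0, 74.0, 63.0, 53.0, 0.0 m³/s; ΣQ_DR = 291.0 m³/s.
V = ΣQ_DR · Δt = 291.0 × 5400 s = 1.571 × 10^6 m³.
Over A = 38.7 km², depth = V / A = 40.6 mm.

d ≈ 40.6 mm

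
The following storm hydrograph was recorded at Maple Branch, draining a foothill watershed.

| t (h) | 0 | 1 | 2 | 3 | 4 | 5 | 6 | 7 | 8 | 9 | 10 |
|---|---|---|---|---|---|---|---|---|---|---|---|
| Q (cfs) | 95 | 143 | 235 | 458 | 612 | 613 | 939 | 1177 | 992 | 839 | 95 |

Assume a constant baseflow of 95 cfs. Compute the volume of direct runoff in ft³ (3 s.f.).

V ≈ 1.86 × 10^7 ft³

Direct-runoff ordinates (Q − Q_b): 0.0, 48.0, 140.0, 363.0, 517.0, 518.0, 844.0, 1082.0, 897.0, 744.0, 0.0 cfs.
ΣQ_DR = 5153 cfs.
With Δt = 1 h = 3600 s, V = ΣQ_DR · Δt = 5153 × 3600 = 1.86 × 10^7 ft³.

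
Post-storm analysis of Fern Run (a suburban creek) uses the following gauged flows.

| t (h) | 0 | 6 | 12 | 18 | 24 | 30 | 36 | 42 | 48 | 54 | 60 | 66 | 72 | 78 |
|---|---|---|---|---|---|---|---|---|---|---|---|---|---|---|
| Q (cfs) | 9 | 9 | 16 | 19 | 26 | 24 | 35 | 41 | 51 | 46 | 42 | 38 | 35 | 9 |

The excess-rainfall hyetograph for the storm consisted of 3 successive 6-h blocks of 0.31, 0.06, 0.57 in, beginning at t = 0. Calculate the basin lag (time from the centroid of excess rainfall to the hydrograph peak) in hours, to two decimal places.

t_L ≈ 37.34 h

Centroid of excess rainfall: t_c = Σ P_i·t̄_i / ΣP_i = 10.6596 h (block centres at 3, 9, 15 h).
Hydrograph peak occurs at t = 48 h, so basin lag t_L = 48 − 10.6596 = 37.34 h.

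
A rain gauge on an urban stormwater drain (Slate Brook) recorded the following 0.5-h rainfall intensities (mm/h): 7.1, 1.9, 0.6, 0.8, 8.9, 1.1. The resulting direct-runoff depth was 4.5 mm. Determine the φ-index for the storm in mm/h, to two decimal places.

φ ≈ 3.50 mm/h

Only the 2 blocks with intensity above φ contribute runoff: 7.1, 8.9 mm/h.
Σ(I−φ)·Δt = d  ⇒  (7.1+8.9 − 2φ)·0.5 = 4.5
φ = (16.00 − 4.5/0.5) / 2 = 3.50 mm/h.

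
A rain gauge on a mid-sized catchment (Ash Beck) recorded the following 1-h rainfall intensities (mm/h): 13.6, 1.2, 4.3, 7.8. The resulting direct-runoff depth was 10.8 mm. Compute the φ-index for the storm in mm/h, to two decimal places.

Only the 2 blocks with intensity above φ contribute runoff: 13.6, 7.8 mm/h.
Σ(I−φ)·Δt = d  ⇒  (13.6+7.8 − 2φ)·1 = 10.8
φ = (21.40 − 10.8/1) / 2 = 5.30 mm/h.

φ ≈ 5.30 mm/h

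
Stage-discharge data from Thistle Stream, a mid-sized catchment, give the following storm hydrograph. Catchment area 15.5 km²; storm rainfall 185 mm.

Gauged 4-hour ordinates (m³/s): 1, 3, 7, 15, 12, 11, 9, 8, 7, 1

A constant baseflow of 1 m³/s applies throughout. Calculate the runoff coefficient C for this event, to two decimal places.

C ≈ 0.32

ΣQ_DR = 64.00 m³/s; V = ΣQ_DR·Δt = 9.216 × 10^5 m³.
Runoff depth d = V / A = 59.46 mm.
C = d / P = 59.46 / 185 = 0.32.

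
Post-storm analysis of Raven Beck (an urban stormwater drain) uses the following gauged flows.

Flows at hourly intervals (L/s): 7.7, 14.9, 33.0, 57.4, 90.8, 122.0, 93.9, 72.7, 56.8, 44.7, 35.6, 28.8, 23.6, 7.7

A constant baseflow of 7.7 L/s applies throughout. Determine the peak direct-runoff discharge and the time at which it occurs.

Q_p = 114.3 L/s at t = 5 h

Subtracting baseflow gives direct-runoff ordinates: 0.0, 7.2, 25.3, 49.7, 83.1, 114.3, 86.2, 65.0, 49.1, 37.0, 27.9, 21.1, 15.9, 0.0 L/s.
The maximum is 114.3 L/s, occurring at the reading for t = 5 h.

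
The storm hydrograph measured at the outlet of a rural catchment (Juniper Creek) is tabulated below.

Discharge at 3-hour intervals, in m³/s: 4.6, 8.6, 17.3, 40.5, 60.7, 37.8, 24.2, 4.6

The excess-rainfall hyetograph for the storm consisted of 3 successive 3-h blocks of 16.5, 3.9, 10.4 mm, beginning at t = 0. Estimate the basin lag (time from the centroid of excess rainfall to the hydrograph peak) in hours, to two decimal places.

t_L ≈ 8.09 h

Centroid of excess rainfall: t_c = Σ P_i·t̄_i / ΣP_i = 3.9058 h (block centres at 1.5, 4.5, 7.5 h).
Hydrograph peak occurs at t = 12 h, so basin lag t_L = 12 − 3.9058 = 8.09 h.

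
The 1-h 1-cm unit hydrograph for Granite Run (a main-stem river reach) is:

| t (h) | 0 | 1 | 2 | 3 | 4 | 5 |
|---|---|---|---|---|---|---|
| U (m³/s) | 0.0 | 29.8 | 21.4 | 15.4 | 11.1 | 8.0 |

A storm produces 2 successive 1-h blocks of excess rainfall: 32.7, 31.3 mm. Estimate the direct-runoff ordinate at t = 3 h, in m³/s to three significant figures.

By discrete convolution, Q_j = Σ (P_i / 10 mm) · U_{j−i}.
At t = 3 h (j=3): Q = (32.7/10)·15.4 + (31.3/10)·21.4 = 117 m³/s.

Q ≈ 117 m³/s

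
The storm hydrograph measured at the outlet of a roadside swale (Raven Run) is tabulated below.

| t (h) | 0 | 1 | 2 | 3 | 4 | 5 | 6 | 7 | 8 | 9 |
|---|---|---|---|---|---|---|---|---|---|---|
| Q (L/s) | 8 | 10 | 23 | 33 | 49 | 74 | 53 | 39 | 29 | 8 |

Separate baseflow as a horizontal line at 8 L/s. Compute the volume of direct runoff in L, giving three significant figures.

V ≈ 8.86 × 10^5 L

Direct-runoff ordinates (Q − Q_b): 0.0, 2.0, 15.0, 25.0, 41.0, 66.0, 45.0, 31.0, 21.0, 0.0 L/s.
ΣQ_DR = 246.0 L/s.
With Δt = 1 h = 3600 s, V = ΣQ_DR · Δt = 246.0 × 3600 = 8.86 × 10^5 L.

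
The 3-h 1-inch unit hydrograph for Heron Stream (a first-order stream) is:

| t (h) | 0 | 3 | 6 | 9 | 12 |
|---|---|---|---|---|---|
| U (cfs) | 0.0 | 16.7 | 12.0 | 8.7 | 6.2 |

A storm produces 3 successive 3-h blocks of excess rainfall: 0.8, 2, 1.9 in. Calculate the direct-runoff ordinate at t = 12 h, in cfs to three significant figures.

Q ≈ 45.2 cfs

By discrete convolution, Q_j = Σ (P_i / 1 in) · U_{j−i}.
At t = 12 h (j=4): Q = (0.8/1)·6.2 + (2/1)·8.7 + (1.9/1)·12.0 = 45.2 cfs.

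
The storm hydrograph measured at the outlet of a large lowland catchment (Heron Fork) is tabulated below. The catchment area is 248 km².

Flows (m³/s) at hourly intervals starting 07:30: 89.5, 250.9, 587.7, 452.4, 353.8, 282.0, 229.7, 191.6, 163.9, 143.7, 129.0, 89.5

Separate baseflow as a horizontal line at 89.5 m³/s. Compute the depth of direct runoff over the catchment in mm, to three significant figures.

Direct runoff: 0.0, 161.4, 498.2, 362.9, 264.3, 192.5, 140.2, 102.1, 74.4, 54.2, 39.5, 0.0 m³/s; ΣQ_DR = 1890 m³/s.
V = ΣQ_DR · Δt = 1890 × 3600 s = 6.803 × 10^6 m³.
Over A = 248 km², depth = V / A = 27.4 mm.

d ≈ 27.4 mm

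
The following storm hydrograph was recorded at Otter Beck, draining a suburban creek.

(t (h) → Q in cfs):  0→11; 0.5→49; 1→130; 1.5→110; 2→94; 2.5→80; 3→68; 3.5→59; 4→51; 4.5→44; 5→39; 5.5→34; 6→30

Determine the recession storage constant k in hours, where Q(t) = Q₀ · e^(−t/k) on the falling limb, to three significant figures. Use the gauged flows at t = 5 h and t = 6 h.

k ≈ 3.81 h

On the falling limb, Q drops from 39 to 30 cfs between t = 5 h and t = 6 h (Δt = 1 h).
k = −Δt / ln(Q₂/Q₁) = −1 / ln(30/39) = 3.81 h.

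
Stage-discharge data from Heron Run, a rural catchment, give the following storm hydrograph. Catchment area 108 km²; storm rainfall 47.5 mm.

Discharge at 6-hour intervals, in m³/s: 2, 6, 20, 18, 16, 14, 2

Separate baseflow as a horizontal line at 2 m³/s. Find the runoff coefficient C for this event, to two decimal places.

C ≈ 0.27

ΣQ_DR = 64.00 m³/s; V = ΣQ_DR·Δt = 1.382 × 10^6 m³.
Runoff depth d = V / A = 12.80 mm.
C = d / P = 12.80 / 47.5 = 0.27.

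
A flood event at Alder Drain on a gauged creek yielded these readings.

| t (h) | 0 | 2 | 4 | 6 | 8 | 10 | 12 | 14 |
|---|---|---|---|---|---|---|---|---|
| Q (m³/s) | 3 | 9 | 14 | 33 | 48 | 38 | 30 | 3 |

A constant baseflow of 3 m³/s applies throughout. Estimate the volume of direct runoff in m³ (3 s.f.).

V ≈ 1.11 × 10^6 m³

Direct-runoff ordinates (Q − Q_b): 0.0, 6.0, 11.0, 30.0, 45.0, 35.0, 27.0, 0.0 m³/s.
ΣQ_DR = 154.0 m³/s.
With Δt = 2 h = 7200 s, V = ΣQ_DR · Δt = 154.0 × 7200 = 1.11 × 10^6 m³.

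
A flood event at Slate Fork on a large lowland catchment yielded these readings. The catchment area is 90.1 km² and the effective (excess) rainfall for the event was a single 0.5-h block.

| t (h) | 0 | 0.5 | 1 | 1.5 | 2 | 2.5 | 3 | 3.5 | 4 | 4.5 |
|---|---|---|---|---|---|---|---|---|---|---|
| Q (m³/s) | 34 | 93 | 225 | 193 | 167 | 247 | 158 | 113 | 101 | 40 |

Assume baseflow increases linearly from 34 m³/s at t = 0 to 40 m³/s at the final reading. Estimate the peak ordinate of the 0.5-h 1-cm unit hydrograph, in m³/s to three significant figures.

Direct runoff: 0.00, 58.33, 189.67, 157.00, 130.33, 209.67, 120.00, 74.33, 61.67, 0.00 m³/s; ΣQ_DR = 1001 m³/s, peak = 209.67 m³/s.
Runoff depth d = ΣQ_DR·Δt / A = 1001 × 1800 / (90.1 km²) = 20.00 mm.
The 1-cm UH is the DRH scaled by (10 mm)/d, so U_p = 209.67 × 10/20.00 = 105 m³/s.

U_p ≈ 105 m³/s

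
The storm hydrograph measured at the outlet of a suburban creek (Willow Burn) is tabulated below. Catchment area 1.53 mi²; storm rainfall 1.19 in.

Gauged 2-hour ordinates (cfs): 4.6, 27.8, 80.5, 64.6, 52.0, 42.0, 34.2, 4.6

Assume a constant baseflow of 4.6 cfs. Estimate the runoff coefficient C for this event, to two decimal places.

C ≈ 0.47

ΣQ_DR = 273.5 cfs; V = ΣQ_DR·Δt = 1.969 × 10^6 ft³.
Runoff depth d = V / A = 0.5540 in.
C = d / P = 0.5540 / 1.19 = 0.47.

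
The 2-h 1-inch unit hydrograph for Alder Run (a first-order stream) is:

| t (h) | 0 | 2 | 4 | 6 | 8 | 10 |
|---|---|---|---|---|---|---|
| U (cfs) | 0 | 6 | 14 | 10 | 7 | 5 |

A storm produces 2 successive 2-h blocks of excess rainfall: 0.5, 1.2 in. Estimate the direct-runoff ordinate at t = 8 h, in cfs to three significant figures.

Q ≈ 15.5 cfs

By discrete convolution, Q_j = Σ (P_i / 1 in) · U_{j−i}.
At t = 8 h (j=4): Q = (0.5/1)·7 + (1.2/1)·10 = 15.5 cfs.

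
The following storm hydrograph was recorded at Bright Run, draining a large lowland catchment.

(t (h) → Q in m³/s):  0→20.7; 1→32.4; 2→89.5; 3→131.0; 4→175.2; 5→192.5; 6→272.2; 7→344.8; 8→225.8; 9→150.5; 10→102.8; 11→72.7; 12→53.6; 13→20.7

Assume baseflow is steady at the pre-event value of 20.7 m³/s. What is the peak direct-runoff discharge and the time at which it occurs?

Q_p = 324.1 m³/s at t = 7 h

Subtracting baseflow gives direct-runoff ordinates: 0.0, 11.7, 68.8, 110.3, 154.5, 171.8, 251.5, 324.1, 205.1, 129.8, 82.1, 52.0, 32.9, 0.0 m³/s.
The maximum is 324.1 m³/s, occurring at the reading for t = 7 h.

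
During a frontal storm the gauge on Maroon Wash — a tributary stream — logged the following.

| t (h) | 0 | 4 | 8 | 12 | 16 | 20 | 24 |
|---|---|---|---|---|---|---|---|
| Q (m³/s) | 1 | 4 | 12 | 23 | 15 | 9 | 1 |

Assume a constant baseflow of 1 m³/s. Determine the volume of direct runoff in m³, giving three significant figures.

Direct-runoff ordinates (Q − Q_b): 0.0, 3.0, 11.0, 22.0, 14.0, 8.0, 0.0 m³/s.
ΣQ_DR = 58.00 m³/s.
With Δt = 4 h = 14400 s, V = ΣQ_DR · Δt = 58.00 × 14400 = 8.35 × 10^5 m³.

V ≈ 8.35 × 10^5 m³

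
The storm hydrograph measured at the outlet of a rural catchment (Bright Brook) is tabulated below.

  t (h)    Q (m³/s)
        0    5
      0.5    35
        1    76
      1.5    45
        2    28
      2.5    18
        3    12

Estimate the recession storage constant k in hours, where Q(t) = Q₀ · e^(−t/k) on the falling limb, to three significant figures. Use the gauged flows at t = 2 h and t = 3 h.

k ≈ 1.18 h

On the falling limb, Q drops from 28 to 12 m³/s between t = 2 h and t = 3 h (Δt = 1 h).
k = −Δt / ln(Q₂/Q₁) = −1 / ln(12/28) = 1.18 h.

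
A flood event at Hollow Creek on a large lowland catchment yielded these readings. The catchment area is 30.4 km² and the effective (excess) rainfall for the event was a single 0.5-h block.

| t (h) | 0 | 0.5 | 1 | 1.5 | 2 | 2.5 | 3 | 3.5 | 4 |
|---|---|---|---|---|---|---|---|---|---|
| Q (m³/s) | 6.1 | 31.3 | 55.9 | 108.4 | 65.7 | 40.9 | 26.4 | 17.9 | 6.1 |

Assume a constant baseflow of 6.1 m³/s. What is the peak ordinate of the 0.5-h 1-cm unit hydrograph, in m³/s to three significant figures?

U_p ≈ 56.9 m³/s

Direct runoff: 0.0, 25.2, 49.8, 102.3, 59.6, 34.8, 20.3, 11.8, 0.0 m³/s; ΣQ_DR = 303.8 m³/s, peak = 102.3 m³/s.
Runoff depth d = ΣQ_DR·Δt / A = 303.8 × 1800 / (30.4 km²) = 17.99 mm.
The 1-cm UH is the DRH scaled by (10 mm)/d, so U_p = 102.3 × 10/17.99 = 56.9 m³/s.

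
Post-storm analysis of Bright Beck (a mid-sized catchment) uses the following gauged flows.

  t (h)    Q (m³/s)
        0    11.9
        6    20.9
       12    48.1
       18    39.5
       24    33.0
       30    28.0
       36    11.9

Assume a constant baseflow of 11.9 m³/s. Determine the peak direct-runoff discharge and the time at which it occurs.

Subtracting baseflow gives direct-runoff ordinates: 0.0, 9.0, 36.2, 27.6, 21.1, 16.1, 0.0 m³/s.
The maximum is 36.2 m³/s, occurring at the reading for t = 12 h.

Q_p = 36.2 m³/s at t = 12 h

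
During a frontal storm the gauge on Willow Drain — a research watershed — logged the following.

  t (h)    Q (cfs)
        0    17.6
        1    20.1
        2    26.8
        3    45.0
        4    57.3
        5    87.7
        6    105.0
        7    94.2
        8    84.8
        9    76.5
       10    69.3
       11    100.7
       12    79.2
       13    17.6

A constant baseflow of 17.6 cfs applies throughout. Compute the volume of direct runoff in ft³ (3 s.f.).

V ≈ 2.29 × 10^6 ft³

Direct-runoff ordinates (Q − Q_b): 0.0, 2.5, 9.2, 27.4, 39.7, 70.1, 87.4, 76.6, 67.2, 58.9, 51.7, 83.1, 61.6, 0.0 cfs.
ΣQ_DR = 635.4 cfs.
With Δt = 1 h = 3600 s, V = ΣQ_DR · Δt = 635.4 × 3600 = 2.29 × 10^6 ft³.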